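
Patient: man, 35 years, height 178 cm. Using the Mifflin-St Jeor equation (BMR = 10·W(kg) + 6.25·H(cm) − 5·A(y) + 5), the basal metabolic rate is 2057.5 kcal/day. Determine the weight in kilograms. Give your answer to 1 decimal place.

2057.5 = 10·W + 6.25(178) − 5(35) + 5
10·W = 2057.5 − 942.5 = 1115, so W = 111.5 kg.

111.5 kg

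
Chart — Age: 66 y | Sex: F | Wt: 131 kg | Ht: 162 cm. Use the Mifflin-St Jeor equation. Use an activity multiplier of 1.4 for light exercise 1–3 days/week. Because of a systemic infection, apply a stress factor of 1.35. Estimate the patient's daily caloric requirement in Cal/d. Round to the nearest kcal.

Mifflin-St Jeor (female): BMR = 10(131) + 6.25(162) − 5(66) − 161 = 1310 + 1012.5 − 330 − 161 = 1831.5 kcal/day.
TEE = BMR × activity factor = 1831.5 × 1.4 = 2564.1 kcal/day.
Apply stress factor: 2564.1 × 1.35 = 3461.535 kcal/day.

3462 Cal/d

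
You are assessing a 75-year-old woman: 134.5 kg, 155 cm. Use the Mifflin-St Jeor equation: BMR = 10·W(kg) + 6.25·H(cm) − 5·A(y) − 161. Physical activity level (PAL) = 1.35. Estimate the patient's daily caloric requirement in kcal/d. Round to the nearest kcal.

Mifflin-St Jeor (female): BMR = 10(134.5) + 6.25(155) − 5(75) − 161 = 1345 + 968.75 − 375 − 161 = 1777.75 kcal/day.
TEE = BMR × activity factor = 1777.75 × 1.35 = 2399.9625 kcal/day.

2400 kcal/d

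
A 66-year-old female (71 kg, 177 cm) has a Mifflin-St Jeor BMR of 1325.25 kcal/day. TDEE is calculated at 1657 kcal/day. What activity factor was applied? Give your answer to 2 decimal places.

Activity factor = TEE ÷ BMR = 1657 ÷ 1325.25 = 1.25.

1.25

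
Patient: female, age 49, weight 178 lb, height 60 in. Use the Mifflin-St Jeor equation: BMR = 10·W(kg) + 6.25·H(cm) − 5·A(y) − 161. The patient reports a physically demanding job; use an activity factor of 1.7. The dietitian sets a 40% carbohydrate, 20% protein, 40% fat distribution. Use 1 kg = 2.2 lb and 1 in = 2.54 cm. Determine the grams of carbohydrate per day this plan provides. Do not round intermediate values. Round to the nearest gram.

Convert to metric: weight = 178 ÷ 2.2 = 80.9091 kg; height = 60 × 2.54 = 152.4 cm.
Mifflin-St Jeor (female): BMR = 10(80.9091) + 6.25(152.4) − 5(49) − 161 = 809.0909 + 952.5 − 245 − 161 = 1355.5909 kcal/day.
TEE = 1355.5909 × 1.7 = 2304.5045 kcal/day.
Carbohydrate energy = 40% × 2304.5045 = 921.8018 kcal.
Carbohydrate = 921.8018 ÷ 4 kcal/g = 230.4505 g.

230 g/day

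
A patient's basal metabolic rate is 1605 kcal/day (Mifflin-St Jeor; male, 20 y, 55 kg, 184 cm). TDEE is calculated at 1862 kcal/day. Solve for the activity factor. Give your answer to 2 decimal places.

1.16

Activity factor = TEE ÷ BMR = 1862 ÷ 1605 = 1.16.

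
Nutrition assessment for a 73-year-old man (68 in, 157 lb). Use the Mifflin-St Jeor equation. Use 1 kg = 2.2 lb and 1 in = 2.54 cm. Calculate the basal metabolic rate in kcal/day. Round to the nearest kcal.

Convert to metric: weight = 157 ÷ 2.2 = 71.3636 kg; height = 68 × 2.54 = 172.72 cm.
Mifflin-St Jeor (male): BMR = 10(71.3636) + 6.25(172.72) − 5(73) + 5 = 713.6364 + 1079.5 − 365 + 5 = 1433.1364 kcal/day.

1433 kcal/day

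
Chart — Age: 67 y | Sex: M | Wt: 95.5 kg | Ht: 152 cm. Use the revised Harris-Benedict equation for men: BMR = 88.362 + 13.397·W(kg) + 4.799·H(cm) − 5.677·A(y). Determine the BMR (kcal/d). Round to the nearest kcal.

Harris-Benedict: BMR = 88.362 + 13.397(95.5) + 4.799(152) − 5.677(67) = 1716.8645 kcal/day.

1717 kcal/d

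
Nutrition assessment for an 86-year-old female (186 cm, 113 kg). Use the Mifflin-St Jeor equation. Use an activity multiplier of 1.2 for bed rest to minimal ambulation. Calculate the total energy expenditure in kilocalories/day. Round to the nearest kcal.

Mifflin-St Jeor (female): BMR = 10(113) + 6.25(186) − 5(86) − 161 = 1130 + 1162.5 − 430 − 161 = 1701.5 kcal/day.
TEE = BMR × activity factor = 1701.5 × 1.2 = 2041.8 kcal/day.

2042 kilocalories/day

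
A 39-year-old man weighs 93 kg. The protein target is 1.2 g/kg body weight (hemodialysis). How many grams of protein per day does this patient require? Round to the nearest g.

Protein = 1.2 g/kg × 93 kg = 111.6 g/day.

112 g/day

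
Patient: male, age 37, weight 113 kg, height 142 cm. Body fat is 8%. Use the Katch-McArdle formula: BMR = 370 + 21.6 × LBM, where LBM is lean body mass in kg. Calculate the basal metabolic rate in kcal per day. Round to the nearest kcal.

LBM = 113 × (1 − 0.08) = 103.96 kg. Katch-McArdle: BMR = 370 + 21.6 × 103.96 = 2615.536 kcal/day.

2616 kcal per day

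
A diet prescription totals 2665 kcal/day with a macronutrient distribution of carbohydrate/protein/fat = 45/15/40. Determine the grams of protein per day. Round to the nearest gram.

100 g/day

Protein energy = 15% × 2665 = 399.75 kcal.
At 4 kcal/g: 399.75 ÷ 4 = 99.9375 g.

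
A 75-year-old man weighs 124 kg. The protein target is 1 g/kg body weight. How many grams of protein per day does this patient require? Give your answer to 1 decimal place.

124.0 g/day

Protein = 1 g/kg × 124 kg = 124 g/day.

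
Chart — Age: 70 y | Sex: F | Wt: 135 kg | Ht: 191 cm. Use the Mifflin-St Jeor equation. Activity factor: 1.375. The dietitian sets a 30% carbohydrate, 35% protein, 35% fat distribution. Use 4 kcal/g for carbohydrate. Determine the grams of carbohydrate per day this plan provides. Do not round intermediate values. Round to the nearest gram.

Mifflin-St Jeor (female): BMR = 10(135) + 6.25(191) − 5(70) − 161 = 1350 + 1193.75 − 350 − 161 = 2032.75 kcal/day.
TEE = 2032.75 × 1.375 = 2795.0313 kcal/day.
Carbohydrate energy = 30% × 2795.0313 = 838.5094 kcal.
Carbohydrate = 838.5094 ÷ 4 kcal/g = 209.6273 g.

210 g/day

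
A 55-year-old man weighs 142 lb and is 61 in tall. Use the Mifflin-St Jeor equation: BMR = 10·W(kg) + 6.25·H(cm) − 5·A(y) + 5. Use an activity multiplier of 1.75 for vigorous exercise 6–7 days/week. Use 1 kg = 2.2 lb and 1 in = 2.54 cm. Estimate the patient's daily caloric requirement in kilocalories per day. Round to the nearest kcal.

Convert to metric: weight = 142 ÷ 2.2 = 64.5455 kg; height = 61 × 2.54 = 154.94 cm.
Mifflin-St Jeor (male): BMR = 10(64.5455) + 6.25(154.94) − 5(55) + 5 = 645.4545 + 968.375 − 275 + 5 = 1343.8295 kcal/day.
TEE = BMR × activity factor = 1343.8295 × 1.75 = 2351.7017 kcal/day.

2352 kilocalories per day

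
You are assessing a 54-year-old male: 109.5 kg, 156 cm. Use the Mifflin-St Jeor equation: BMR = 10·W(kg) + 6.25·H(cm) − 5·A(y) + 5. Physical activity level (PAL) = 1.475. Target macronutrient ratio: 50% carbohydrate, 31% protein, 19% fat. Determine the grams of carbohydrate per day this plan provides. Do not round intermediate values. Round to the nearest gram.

Mifflin-St Jeor (male): BMR = 10(109.5) + 6.25(156) − 5(54) + 5 = 1095 + 975 − 270 + 5 = 1805 kcal/day.
TEE = 1805 × 1.475 = 2662.375 kcal/day.
Carbohydrate energy = 50% × 2662.375 = 1331.1875 kcal.
Carbohydrate = 1331.1875 ÷ 4 kcal/g = 332.7969 g.

333 g/day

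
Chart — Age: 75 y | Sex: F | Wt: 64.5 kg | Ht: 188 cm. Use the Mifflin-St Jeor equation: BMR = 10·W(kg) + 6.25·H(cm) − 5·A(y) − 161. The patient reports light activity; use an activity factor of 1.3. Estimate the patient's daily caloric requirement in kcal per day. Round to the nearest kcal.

1669 kcal per day

Mifflin-St Jeor (female): BMR = 10(64.5) + 6.25(188) − 5(75) − 161 = 645 + 1175 − 375 − 161 = 1284 kcal/day.
TEE = BMR × activity factor = 1284 × 1.3 = 1669.2 kcal/day.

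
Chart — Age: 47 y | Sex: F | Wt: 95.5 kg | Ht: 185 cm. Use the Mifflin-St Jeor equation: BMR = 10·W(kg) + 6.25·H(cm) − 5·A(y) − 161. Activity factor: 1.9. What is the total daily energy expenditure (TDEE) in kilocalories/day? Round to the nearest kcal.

3259 kilocalories/day

Mifflin-St Jeor (female): BMR = 10(95.5) + 6.25(185) − 5(47) − 161 = 955 + 1156.25 − 235 − 161 = 1715.25 kcal/day.
TEE = BMR × activity factor = 1715.25 × 1.9 = 3258.975 kcal/day.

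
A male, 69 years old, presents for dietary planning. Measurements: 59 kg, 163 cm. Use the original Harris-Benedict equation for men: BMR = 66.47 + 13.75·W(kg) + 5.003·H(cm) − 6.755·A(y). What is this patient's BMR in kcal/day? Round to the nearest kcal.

Harris-Benedict: BMR = 66.47 + 13.75(59) + 5.003(163) − 6.755(69) = 1227.114 kcal/day.

1227 kcal/day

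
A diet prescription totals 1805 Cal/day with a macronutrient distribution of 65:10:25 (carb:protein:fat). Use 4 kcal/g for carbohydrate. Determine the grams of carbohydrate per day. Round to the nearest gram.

293 g/day

Carbohydrate energy = 65% × 1805 = 1173.25 kcal.
At 4 kcal/g: 1173.25 ÷ 4 = 293.3125 g.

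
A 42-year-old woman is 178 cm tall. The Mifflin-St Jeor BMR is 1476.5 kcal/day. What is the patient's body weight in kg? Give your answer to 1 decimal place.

73.5 kg

1476.5 = 10·W + 6.25(178) − 5(42) − 161
10·W = 1476.5 − 741.5 = 735, so W = 73.5 kg.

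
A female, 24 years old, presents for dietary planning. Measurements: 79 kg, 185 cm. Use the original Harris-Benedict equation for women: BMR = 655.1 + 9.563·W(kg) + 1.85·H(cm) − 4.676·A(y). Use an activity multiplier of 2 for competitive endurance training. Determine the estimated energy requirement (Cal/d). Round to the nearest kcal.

Harris-Benedict: BMR = 655.1 + 9.563(79) + 1.85(185) − 4.676(24) = 1640.603 kcal/day.
TEE = BMR × activity factor = 1640.603 × 2 = 3281.206 kcal/day.

3281 Cal/d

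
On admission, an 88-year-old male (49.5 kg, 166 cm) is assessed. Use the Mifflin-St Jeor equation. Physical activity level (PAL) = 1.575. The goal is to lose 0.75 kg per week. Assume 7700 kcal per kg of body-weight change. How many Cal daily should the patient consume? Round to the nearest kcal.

Mifflin-St Jeor (male): BMR = 10(49.5) + 6.25(166) − 5(88) + 5 = 495 + 1037.5 − 440 + 5 = 1097.5 kcal/day.
TEE = 1097.5 × 1.575 = 1728.5625 kcal/day.
Required daily deficit = 0.75 × 7700 ÷ 7 = 825 kcal/day.
Target intake = 1728.5625 − 825 = 903.5625 kcal/day.

904 Cal daily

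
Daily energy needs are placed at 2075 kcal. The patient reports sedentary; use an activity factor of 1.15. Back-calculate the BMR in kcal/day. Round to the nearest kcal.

1804 kcal/day

BMR = TEE ÷ activity factor = 2075 ÷ 1.15 = 1804.3478 kcal/day.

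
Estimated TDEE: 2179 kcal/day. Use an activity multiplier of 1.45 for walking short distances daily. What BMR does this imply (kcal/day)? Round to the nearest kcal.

BMR = TEE ÷ activity factor = 2179 ÷ 1.45 = 1502.7586 kcal/day.

1503 kcal/day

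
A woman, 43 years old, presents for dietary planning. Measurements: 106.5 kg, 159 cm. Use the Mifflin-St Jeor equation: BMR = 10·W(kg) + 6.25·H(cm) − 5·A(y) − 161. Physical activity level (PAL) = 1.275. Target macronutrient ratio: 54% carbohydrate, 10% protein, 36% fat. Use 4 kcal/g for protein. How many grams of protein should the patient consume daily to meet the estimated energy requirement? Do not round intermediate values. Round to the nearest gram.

Mifflin-St Jeor (female): BMR = 10(106.5) + 6.25(159) − 5(43) − 161 = 1065 + 993.75 − 215 − 161 = 1682.75 kcal/day.
TEE = 1682.75 × 1.275 = 2145.5063 kcal/day.
Protein energy = 10% × 2145.5063 = 214.5506 kcal.
Protein = 214.5506 ÷ 4 kcal/g = 53.6377 g.

54 g/day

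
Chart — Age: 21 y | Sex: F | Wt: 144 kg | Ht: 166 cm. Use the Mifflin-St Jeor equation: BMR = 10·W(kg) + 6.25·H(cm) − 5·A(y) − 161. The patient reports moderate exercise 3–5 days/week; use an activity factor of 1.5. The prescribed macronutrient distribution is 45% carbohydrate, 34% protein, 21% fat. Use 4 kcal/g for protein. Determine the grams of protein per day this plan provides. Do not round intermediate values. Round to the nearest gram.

282 g/day

Mifflin-St Jeor (female): BMR = 10(144) + 6.25(166) − 5(21) − 161 = 1440 + 1037.5 − 105 − 161 = 2211.5 kcal/day.
TEE = 2211.5 × 1.5 = 3317.25 kcal/day.
Protein energy = 34% × 3317.25 = 1127.865 kcal.
Protein = 1127.865 ÷ 4 kcal/g = 281.9663 g.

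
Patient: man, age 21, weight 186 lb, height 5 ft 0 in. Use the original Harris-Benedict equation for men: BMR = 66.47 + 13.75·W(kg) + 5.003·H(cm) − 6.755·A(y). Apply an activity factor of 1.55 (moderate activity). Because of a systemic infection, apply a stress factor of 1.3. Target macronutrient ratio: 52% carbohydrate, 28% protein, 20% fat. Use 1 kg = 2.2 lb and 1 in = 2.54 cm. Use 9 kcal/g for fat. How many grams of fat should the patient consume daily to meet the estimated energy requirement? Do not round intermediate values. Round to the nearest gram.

83 g/day

Convert to metric: weight = 186 ÷ 2.2 = 84.5455 kg; height = (5×12 + 0) × 2.54 = 60 × 2.54 = 152.4 cm.
Harris-Benedict: BMR = 66.47 + 13.75(84.5455) + 5.003(152.4) − 6.755(21) = 1849.5722 kcal/day.
TEE = 1849.5722 × 1.55 = 2866.8369 kcal/day.
With stress factor 1.3: 2866.8369 × 1.3 = 3726.888 kcal/day.
Fat energy = 20% × 3726.888 = 745.3776 kcal.
Fat = 745.3776 ÷ 9 kcal/g = 82.8197 g.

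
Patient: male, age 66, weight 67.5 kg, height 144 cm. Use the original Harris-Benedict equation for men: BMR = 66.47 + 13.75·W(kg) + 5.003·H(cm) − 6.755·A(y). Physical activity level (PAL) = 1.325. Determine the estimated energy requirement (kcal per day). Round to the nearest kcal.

1682 kcal per day

Harris-Benedict: BMR = 66.47 + 13.75(67.5) + 5.003(144) − 6.755(66) = 1269.197 kcal/day.
TEE = BMR × activity factor = 1269.197 × 1.325 = 1681.686 kcal/day.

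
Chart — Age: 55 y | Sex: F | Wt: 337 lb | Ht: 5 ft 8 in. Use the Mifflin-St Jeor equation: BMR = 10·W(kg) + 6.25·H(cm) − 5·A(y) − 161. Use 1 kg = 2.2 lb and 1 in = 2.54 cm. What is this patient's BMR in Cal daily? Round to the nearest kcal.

2175 Cal daily

Convert to metric: weight = 337 ÷ 2.2 = 153.1818 kg; height = (5×12 + 8) × 2.54 = 68 × 2.54 = 172.72 cm.
Mifflin-St Jeor (female): BMR = 10(153.1818) + 6.25(172.72) − 5(55) − 161 = 1531.8182 + 1079.5 − 275 − 161 = 2175.3182 kcal/day.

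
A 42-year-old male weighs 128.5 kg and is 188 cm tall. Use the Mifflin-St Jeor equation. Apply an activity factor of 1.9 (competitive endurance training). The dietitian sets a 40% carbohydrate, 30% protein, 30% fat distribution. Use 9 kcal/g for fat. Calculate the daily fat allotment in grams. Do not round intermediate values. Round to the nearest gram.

143 g/day

Mifflin-St Jeor (male): BMR = 10(128.5) + 6.25(188) − 5(42) + 5 = 1285 + 1175 − 210 + 5 = 2255 kcal/day.
TEE = 2255 × 1.9 = 4284.5 kcal/day.
Fat energy = 30% × 4284.5 = 1285.35 kcal.
Fat = 1285.35 ÷ 9 kcal/g = 142.8167 g.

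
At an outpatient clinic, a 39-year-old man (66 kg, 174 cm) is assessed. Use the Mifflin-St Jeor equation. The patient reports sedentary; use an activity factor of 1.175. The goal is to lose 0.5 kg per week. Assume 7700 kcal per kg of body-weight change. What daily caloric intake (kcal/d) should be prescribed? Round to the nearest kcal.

1280 kcal/d

Mifflin-St Jeor (male): BMR = 10(66) + 6.25(174) − 5(39) + 5 = 660 + 1087.5 − 195 + 5 = 1557.5 kcal/day.
TEE = 1557.5 × 1.175 = 1830.0625 kcal/day.
Required daily deficit = 0.5 × 7700 ÷ 7 = 550 kcal/day.
Target intake = 1830.0625 − 550 = 1280.0625 kcal/day.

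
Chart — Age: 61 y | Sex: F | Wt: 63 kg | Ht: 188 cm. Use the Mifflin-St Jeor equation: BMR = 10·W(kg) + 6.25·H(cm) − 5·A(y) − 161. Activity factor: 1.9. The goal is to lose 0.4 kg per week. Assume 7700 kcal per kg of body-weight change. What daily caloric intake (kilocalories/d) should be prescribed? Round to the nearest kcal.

2104 kilocalories/d

Mifflin-St Jeor (female): BMR = 10(63) + 6.25(188) − 5(61) − 161 = 630 + 1175 − 305 − 161 = 1339 kcal/day.
TEE = 1339 × 1.9 = 2544.1 kcal/day.
Required daily deficit = 0.4 × 7700 ÷ 7 = 440 kcal/day.
Target intake = 2544.1 − 440 = 2104.1 kcal/day.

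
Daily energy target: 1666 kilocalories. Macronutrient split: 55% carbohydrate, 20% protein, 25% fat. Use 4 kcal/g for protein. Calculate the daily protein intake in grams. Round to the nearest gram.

83 g/day

Protein energy = 20% × 1666 = 333.2 kcal.
At 4 kcal/g: 333.2 ÷ 4 = 83.3 g.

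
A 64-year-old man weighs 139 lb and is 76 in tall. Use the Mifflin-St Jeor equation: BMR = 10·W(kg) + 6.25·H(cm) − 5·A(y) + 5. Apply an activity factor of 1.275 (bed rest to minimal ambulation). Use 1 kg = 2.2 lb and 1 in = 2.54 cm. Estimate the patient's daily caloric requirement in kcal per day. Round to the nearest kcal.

Convert to metric: weight = 139 ÷ 2.2 = 63.1818 kg; height = 76 × 2.54 = 193.04 cm.
Mifflin-St Jeor (male): BMR = 10(63.1818) + 6.25(193.04) − 5(64) + 5 = 631.8182 + 1206.5 − 320 + 5 = 1523.3182 kcal/day.
TEE = BMR × activity factor = 1523.3182 × 1.275 = 1942.2307 kcal/day.

1942 kcal per day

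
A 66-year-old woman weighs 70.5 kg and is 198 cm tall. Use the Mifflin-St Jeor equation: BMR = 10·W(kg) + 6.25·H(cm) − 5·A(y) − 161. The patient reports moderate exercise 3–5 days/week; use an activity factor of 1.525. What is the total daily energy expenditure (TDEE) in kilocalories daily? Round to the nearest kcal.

Mifflin-St Jeor (female): BMR = 10(70.5) + 6.25(198) − 5(66) − 161 = 705 + 1237.5 − 330 − 161 = 1451.5 kcal/day.
TEE = BMR × activity factor = 1451.5 × 1.525 = 2213.5375 kcal/day.

2214 kilocalories daily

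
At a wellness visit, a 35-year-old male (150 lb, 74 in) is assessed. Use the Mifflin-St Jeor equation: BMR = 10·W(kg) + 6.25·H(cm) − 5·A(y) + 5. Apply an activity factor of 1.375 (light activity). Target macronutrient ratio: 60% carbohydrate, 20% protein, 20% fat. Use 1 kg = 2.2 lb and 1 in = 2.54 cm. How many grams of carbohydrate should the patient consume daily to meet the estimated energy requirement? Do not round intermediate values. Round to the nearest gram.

Convert to metric: weight = 150 ÷ 2.2 = 68.1818 kg; height = 74 × 2.54 = 187.96 cm.
Mifflin-St Jeor (male): BMR = 10(68.1818) + 6.25(187.96) − 5(35) + 5 = 681.8182 + 1174.75 − 175 + 5 = 1686.5682 kcal/day.
TEE = 1686.5682 × 1.375 = 2319.0313 kcal/day.
Carbohydrate energy = 60% × 2319.0313 = 1391.4188 kcal.
Carbohydrate = 1391.4188 ÷ 4 kcal/g = 347.8547 g.

348 g/day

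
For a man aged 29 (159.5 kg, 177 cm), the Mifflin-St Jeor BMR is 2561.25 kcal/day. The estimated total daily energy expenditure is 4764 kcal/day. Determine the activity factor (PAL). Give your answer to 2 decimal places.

Activity factor = TEE ÷ BMR = 4764 ÷ 2561.25 = 1.86.

1.86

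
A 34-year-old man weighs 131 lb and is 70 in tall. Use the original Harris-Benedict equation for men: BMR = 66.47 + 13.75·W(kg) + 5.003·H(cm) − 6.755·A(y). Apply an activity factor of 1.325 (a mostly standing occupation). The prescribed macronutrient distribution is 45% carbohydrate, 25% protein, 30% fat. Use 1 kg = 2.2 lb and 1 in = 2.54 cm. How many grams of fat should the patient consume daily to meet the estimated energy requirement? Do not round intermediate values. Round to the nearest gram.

Convert to metric: weight = 131 ÷ 2.2 = 59.5455 kg; height = 70 × 2.54 = 177.8 cm.
Harris-Benedict: BMR = 66.47 + 13.75(59.5455) + 5.003(177.8) − 6.755(34) = 1545.0834 kcal/day.
TEE = 1545.0834 × 1.325 = 2047.2355 kcal/day.
Fat energy = 30% × 2047.2355 = 614.1707 kcal.
Fat = 614.1707 ÷ 9 kcal/g = 68.2412 g.

68 g/day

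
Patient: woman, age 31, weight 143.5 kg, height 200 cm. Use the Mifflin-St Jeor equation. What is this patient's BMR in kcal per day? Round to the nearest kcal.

2369 kcal per day

Mifflin-St Jeor (female): BMR = 10(143.5) + 6.25(200) − 5(31) − 161 = 1435 + 1250 − 155 − 161 = 2369 kcal/day.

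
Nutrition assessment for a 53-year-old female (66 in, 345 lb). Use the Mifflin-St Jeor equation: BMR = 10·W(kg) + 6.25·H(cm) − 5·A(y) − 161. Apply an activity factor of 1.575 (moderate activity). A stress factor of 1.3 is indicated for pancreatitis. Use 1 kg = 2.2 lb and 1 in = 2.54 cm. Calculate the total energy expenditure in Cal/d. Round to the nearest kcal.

Convert to metric: weight = 345 ÷ 2.2 = 156.8182 kg; height = 66 × 2.54 = 167.64 cm.
Mifflin-St Jeor (female): BMR = 10(156.8182) + 6.25(167.64) − 5(53) − 161 = 1568.1818 + 1047.75 − 265 − 161 = 2189.9318 kcal/day.
TEE = BMR × activity factor = 2189.9318 × 1.575 = 3449.1426 kcal/day.
Apply stress factor: 3449.1426 × 1.3 = 4483.8854 kcal/day.

4484 Cal/d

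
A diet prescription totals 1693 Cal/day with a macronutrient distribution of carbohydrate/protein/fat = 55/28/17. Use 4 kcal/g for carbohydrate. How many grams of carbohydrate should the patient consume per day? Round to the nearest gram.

Carbohydrate energy = 55% × 1693 = 931.15 kcal.
At 4 kcal/g: 931.15 ÷ 4 = 232.7875 g.

233 g/day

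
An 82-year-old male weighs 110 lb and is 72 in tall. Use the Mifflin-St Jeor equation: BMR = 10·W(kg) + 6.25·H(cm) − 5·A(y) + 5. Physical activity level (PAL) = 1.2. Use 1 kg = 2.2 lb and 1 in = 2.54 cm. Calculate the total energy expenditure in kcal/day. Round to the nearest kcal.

Convert to metric: weight = 110 ÷ 2.2 = 50 kg; height = 72 × 2.54 = 182.88 cm.
Mifflin-St Jeor (male): BMR = 10(50) + 6.25(182.88) − 5(82) + 5 = 500 + 1143 − 410 + 5 = 1238 kcal/day.
TEE = BMR × activity factor = 1238 × 1.2 = 1485.6 kcal/day.

1486 kcal/day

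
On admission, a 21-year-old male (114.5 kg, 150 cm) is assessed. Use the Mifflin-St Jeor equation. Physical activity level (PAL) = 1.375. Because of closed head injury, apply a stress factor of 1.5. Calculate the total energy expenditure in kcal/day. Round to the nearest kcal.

4089 kcal/day

Mifflin-St Jeor (male): BMR = 10(114.5) + 6.25(150) − 5(21) + 5 = 1145 + 937.5 − 105 + 5 = 1982.5 kcal/day.
TEE = BMR × activity factor = 1982.5 × 1.375 = 2725.9375 kcal/day.
Apply stress factor: 2725.9375 × 1.5 = 4088.9063 kcal/day.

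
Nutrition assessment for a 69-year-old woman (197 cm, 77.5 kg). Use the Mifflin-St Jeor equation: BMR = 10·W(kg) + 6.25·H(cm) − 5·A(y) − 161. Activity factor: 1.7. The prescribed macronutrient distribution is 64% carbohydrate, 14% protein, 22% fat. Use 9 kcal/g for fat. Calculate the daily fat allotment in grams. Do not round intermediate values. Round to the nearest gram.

Mifflin-St Jeor (female): BMR = 10(77.5) + 6.25(197) − 5(69) − 161 = 775 + 1231.25 − 345 − 161 = 1500.25 kcal/day.
TEE = 1500.25 × 1.7 = 2550.425 kcal/day.
Fat energy = 22% × 2550.425 = 561.0935 kcal.
Fat = 561.0935 ÷ 9 kcal/g = 62.3437 g.

62 g/day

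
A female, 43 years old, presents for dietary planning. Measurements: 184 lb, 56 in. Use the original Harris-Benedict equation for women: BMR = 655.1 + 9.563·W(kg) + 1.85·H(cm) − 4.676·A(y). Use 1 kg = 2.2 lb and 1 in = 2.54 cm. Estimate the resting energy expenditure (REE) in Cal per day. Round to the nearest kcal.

Convert to metric: weight = 184 ÷ 2.2 = 83.6364 kg; height = 56 × 2.54 = 142.24 cm.
Harris-Benedict: BMR = 655.1 + 9.563(83.6364) + 1.85(142.24) − 4.676(43) = 1516.9905 kcal/day.

1517 Cal per day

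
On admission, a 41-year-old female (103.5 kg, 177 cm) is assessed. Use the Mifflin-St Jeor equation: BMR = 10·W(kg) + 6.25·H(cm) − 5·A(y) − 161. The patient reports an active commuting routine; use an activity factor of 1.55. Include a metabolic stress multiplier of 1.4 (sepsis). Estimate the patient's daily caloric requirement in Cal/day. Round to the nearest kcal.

Mifflin-St Jeor (female): BMR = 10(103.5) + 6.25(177) − 5(41) − 161 = 1035 + 1106.25 − 205 − 161 = 1775.25 kcal/day.
TEE = BMR × activity factor = 1775.25 × 1.55 = 2751.6375 kcal/day.
Apply stress factor: 2751.6375 × 1.4 = 3852.2925 kcal/day.

3852 Cal/day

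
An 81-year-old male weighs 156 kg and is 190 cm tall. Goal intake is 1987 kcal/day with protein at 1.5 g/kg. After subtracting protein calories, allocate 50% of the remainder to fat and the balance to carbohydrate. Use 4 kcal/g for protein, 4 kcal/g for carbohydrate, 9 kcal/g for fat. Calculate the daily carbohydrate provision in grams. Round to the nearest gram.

Protein = 1.5 × 156 = 234 g → 234 × 4 = 936 kcal.
Non-protein calories = 1987 − 936 = 1051 kcal.
Fat: 50% × 1051 = 525.5 kcal; carbohydrate: 525.5 kcal.
Carbohydrate: 525.5 kcal ÷ 4 kcal/g = 131.375 g.

131 g/day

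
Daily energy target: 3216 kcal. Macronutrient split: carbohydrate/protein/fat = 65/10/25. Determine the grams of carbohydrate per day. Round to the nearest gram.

Carbohydrate energy = 65% × 3216 = 2090.4 kcal.
At 4 kcal/g: 2090.4 ÷ 4 = 522.6 g.

523 g/day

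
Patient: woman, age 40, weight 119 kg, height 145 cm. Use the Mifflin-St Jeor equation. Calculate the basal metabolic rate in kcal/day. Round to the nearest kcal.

Mifflin-St Jeor (female): BMR = 10(119) + 6.25(145) − 5(40) − 161 = 1190 + 906.25 − 200 − 161 = 1735.25 kcal/day.

1735 kcal/day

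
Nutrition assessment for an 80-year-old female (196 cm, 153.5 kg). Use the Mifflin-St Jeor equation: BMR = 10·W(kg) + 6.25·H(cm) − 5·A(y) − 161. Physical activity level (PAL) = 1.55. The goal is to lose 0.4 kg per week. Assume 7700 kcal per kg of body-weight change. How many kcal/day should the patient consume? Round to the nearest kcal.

Mifflin-St Jeor (female): BMR = 10(153.5) + 6.25(196) − 5(80) − 161 = 1535 + 1225 − 400 − 161 = 2199 kcal/day.
TEE = 2199 × 1.55 = 3408.45 kcal/day.
Required daily deficit = 0.4 × 7700 ÷ 7 = 440 kcal/day.
Target intake = 3408.45 − 440 = 2968.45 kcal/day.

2968 kcal/day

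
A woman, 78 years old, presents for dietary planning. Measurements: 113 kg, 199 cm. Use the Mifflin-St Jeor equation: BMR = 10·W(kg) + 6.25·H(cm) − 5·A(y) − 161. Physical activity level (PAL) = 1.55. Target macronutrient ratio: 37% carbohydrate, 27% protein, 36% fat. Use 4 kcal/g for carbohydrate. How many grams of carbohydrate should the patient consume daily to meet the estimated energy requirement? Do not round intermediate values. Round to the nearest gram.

261 g/day

Mifflin-St Jeor (female): BMR = 10(113) + 6.25(199) − 5(78) − 161 = 1130 + 1243.75 − 390 − 161 = 1822.75 kcal/day.
TEE = 1822.75 × 1.55 = 2825.2625 kcal/day.
Carbohydrate energy = 37% × 2825.2625 = 1045.3471 kcal.
Carbohydrate = 1045.3471 ÷ 4 kcal/g = 261.3368 g.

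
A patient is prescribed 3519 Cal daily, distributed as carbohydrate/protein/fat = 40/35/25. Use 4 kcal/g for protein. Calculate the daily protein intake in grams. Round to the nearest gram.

Protein energy = 35% × 3519 = 1231.65 kcal.
At 4 kcal/g: 1231.65 ÷ 4 = 307.9125 g.

308 g/day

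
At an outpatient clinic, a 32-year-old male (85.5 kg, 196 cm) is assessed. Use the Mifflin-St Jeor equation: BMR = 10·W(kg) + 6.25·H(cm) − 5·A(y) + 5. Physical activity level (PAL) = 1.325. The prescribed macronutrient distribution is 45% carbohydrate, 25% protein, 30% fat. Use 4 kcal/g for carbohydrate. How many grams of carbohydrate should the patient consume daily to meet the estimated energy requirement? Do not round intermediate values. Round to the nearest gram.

Mifflin-St Jeor (male): BMR = 10(85.5) + 6.25(196) − 5(32) + 5 = 855 + 1225 − 160 + 5 = 1925 kcal/day.
TEE = 1925 × 1.325 = 2550.625 kcal/day.
Carbohydrate energy = 45% × 2550.625 = 1147.7813 kcal.
Carbohydrate = 1147.7813 ÷ 4 kcal/g = 286.9453 g.

287 g/day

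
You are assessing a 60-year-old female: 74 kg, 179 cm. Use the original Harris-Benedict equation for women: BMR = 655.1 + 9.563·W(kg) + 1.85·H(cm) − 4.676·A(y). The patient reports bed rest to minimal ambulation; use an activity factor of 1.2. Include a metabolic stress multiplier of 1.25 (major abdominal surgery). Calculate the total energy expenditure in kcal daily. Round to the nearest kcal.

Harris-Benedict: BMR = 655.1 + 9.563(74) + 1.85(179) − 4.676(60) = 1413.352 kcal/day.
TEE = BMR × activity factor = 1413.352 × 1.2 = 1696.0224 kcal/day.
Apply stress factor: 1696.0224 × 1.25 = 2120.028 kcal/day.

2120 kcal daily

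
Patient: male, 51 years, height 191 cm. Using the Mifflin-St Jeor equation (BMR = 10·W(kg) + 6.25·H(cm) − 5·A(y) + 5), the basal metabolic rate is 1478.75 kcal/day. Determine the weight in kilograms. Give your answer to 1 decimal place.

53.5 kg

1478.75 = 10·W + 6.25(191) − 5(51) + 5
10·W = 1478.75 − 943.75 = 535, so W = 53.5 kg.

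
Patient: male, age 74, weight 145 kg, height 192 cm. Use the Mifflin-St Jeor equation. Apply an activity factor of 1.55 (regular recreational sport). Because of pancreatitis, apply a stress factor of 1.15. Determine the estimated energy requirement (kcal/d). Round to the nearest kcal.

Mifflin-St Jeor (male): BMR = 10(145) + 6.25(192) − 5(74) + 5 = 1450 + 1200 − 370 + 5 = 2285 kcal/day.
TEE = BMR × activity factor = 2285 × 1.55 = 3541.75 kcal/day.
Apply stress factor: 3541.75 × 1.15 = 4073.0125 kcal/day.

4073 kcal/d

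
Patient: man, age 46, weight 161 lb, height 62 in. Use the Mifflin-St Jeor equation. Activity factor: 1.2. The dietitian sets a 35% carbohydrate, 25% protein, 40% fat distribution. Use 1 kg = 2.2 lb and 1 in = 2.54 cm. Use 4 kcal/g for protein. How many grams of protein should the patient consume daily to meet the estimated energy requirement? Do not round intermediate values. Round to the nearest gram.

Convert to metric: weight = 161 ÷ 2.2 = 73.1818 kg; height = 62 × 2.54 = 157.48 cm.
Mifflin-St Jeor (male): BMR = 10(73.1818) + 6.25(157.48) − 5(46) + 5 = 731.8182 + 984.25 − 230 + 5 = 1491.0682 kcal/day.
TEE = 1491.0682 × 1.2 = 1789.2818 kcal/day.
Protein energy = 25% × 1789.2818 = 447.3205 kcal.
Protein = 447.3205 ÷ 4 kcal/g = 111.8301 g.

112 g/day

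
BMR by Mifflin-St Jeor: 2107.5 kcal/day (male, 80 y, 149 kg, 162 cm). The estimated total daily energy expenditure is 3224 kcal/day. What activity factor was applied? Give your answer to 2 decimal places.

Activity factor = TEE ÷ BMR = 3224 ÷ 2107.5 = 1.53.

1.53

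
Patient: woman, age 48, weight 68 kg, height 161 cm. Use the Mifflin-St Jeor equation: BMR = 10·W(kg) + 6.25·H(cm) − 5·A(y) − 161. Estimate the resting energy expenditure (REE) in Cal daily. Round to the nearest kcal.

Mifflin-St Jeor (female): BMR = 10(68) + 6.25(161) − 5(48) − 161 = 680 + 1006.25 − 240 − 161 = 1285.25 kcal/day.

1285 Cal daily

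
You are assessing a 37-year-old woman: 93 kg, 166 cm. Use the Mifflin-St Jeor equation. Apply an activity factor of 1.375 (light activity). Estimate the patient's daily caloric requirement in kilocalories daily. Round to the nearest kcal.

2230 kilocalories daily

Mifflin-St Jeor (female): BMR = 10(93) + 6.25(166) − 5(37) − 161 = 930 + 1037.5 − 185 − 161 = 1621.5 kcal/day.
TEE = BMR × activity factor = 1621.5 × 1.375 = 2229.5625 kcal/day.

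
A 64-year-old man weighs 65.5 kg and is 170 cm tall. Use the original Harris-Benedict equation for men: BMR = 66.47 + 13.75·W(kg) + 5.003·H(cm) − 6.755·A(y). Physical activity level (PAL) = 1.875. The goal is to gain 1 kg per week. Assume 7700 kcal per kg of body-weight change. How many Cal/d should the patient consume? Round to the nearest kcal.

3697 Cal/d

Harris-Benedict: BMR = 66.47 + 13.75(65.5) + 5.003(170) − 6.755(64) = 1385.285 kcal/day.
TEE = 1385.285 × 1.875 = 2597.4094 kcal/day.
Required daily surplus = 1 × 7700 ÷ 7 = 1100 kcal/day.
Target intake = 2597.4094 + 1100 = 3697.4094 kcal/day.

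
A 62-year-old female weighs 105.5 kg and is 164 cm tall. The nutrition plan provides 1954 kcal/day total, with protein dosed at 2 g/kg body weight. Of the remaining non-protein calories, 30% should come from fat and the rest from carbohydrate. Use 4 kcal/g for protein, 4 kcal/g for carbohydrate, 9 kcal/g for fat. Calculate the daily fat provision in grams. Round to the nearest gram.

Protein = 2 × 105.5 = 211 g → 211 × 4 = 844 kcal.
Non-protein calories = 1954 − 844 = 1110 kcal.
Fat: 30% × 1110 = 333 kcal; carbohydrate: 777 kcal.
Fat: 333 kcal ÷ 9 kcal/g = 37 g.

37 g/day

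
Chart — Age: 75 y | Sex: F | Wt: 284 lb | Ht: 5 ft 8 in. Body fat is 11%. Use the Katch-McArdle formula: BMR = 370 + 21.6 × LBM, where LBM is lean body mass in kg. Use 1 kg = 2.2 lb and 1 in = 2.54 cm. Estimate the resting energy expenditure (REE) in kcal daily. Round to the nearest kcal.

Convert to metric: weight = 284 ÷ 2.2 = 129.0909 kg; height = (5×12 + 8) × 2.54 = 68 × 2.54 = 172.72 cm.
LBM = 129.0909 × (1 − 0.11) = 114.8909 kg. Katch-McArdle: BMR = 370 + 21.6 × 114.8909 = 2851.6436 kcal/day.

2852 kcal daily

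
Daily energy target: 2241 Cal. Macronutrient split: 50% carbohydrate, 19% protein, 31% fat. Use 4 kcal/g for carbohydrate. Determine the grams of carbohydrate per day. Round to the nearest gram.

280 g/day

Carbohydrate energy = 50% × 2241 = 1120.5 kcal.
At 4 kcal/g: 1120.5 ÷ 4 = 280.125 g.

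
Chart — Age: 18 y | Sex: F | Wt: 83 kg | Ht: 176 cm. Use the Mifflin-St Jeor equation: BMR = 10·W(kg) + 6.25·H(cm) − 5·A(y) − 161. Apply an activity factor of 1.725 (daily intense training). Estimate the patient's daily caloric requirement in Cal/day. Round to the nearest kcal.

Mifflin-St Jeor (female): BMR = 10(83) + 6.25(176) − 5(18) − 161 = 830 + 1100 − 90 − 161 = 1679 kcal/day.
TEE = BMR × activity factor = 1679 × 1.725 = 2896.275 kcal/day.

2896 Cal/day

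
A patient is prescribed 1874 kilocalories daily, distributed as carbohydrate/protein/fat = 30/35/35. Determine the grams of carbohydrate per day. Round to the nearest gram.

Carbohydrate energy = 30% × 1874 = 562.2 kcal.
At 4 kcal/g: 562.2 ÷ 4 = 140.55 g.

141 g/day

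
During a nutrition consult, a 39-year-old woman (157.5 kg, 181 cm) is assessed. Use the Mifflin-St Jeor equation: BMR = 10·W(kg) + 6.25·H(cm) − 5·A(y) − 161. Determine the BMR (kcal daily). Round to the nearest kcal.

Mifflin-St Jeor (female): BMR = 10(157.5) + 6.25(181) − 5(39) − 161 = 1575 + 1131.25 − 195 − 161 = 2350.25 kcal/day.

2350 kcal daily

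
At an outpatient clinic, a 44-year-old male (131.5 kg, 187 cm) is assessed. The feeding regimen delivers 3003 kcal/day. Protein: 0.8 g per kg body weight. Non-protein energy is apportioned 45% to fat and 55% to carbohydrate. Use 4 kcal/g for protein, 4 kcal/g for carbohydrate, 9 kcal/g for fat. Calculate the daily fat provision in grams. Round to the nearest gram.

129 g/day

Protein = 0.8 × 131.5 = 105.2 g → 105.2 × 4 = 420.8 kcal.
Non-protein calories = 3003 − 420.8 = 2582.2 kcal.
Fat: 45% × 2582.2 = 1161.99 kcal; carbohydrate: 1420.21 kcal.
Fat: 1161.99 kcal ÷ 9 kcal/g = 129.11 g.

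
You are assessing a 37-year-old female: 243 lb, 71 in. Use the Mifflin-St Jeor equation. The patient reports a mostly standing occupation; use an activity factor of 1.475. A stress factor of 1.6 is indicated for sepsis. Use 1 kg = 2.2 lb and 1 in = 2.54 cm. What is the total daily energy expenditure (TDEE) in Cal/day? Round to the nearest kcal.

Convert to metric: weight = 243 ÷ 2.2 = 110.4545 kg; height = 71 × 2.54 = 180.34 cm.
Mifflin-St Jeor (female): BMR = 10(110.4545) + 6.25(180.34) − 5(37) − 161 = 1104.5455 + 1127.125 − 185 − 161 = 1885.6705 kcal/day.
TEE = BMR × activity factor = 1885.6705 × 1.475 = 2781.3639 kcal/day.
Apply stress factor: 2781.3639 × 1.6 = 4450.1823 kcal/day.

4450 Cal/day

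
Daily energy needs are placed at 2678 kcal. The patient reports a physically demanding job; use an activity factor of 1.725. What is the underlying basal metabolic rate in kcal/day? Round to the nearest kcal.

1552 kcal/day

BMR = TEE ÷ activity factor = 2678 ÷ 1.725 = 1552.4638 kcal/day.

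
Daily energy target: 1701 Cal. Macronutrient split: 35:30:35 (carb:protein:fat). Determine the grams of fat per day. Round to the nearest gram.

Fat energy = 35% × 1701 = 595.35 kcal.
At 9 kcal/g: 595.35 ÷ 9 = 66.15 g.

66 g/day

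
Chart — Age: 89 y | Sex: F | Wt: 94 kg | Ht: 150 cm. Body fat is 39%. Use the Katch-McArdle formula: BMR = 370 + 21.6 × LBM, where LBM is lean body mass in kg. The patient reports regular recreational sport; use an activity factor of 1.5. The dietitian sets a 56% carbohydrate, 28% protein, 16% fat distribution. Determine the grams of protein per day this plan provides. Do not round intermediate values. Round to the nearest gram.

LBM = 94 × (1 − 0.39) = 57.34 kg. Katch-McArdle: BMR = 370 + 21.6 × 57.34 = 1608.544 kcal/day.
TEE = 1608.544 × 1.5 = 2412.816 kcal/day.
Protein energy = 28% × 2412.816 = 675.5885 kcal.
Protein = 675.5885 ÷ 4 kcal/g = 168.8971 g.

169 g/day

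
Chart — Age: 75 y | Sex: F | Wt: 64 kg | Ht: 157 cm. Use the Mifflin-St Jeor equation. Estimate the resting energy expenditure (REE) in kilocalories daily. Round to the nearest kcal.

Mifflin-St Jeor (female): BMR = 10(64) + 6.25(157) − 5(75) − 161 = 640 + 981.25 − 375 − 161 = 1085.25 kcal/day.

1085 kilocalories daily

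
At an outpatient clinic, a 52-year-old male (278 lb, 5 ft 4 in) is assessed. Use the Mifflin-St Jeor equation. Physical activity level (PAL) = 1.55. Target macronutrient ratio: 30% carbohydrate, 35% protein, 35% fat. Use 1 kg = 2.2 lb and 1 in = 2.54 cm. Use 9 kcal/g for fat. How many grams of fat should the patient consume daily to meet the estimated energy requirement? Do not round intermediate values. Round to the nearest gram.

122 g/day

Convert to metric: weight = 278 ÷ 2.2 = 126.3636 kg; height = (5×12 + 4) × 2.54 = 64 × 2.54 = 162.56 cm.
Mifflin-St Jeor (male): BMR = 10(126.3636) + 6.25(162.56) − 5(52) + 5 = 1263.6364 + 1016 − 260 + 5 = 2024.6364 kcal/day.
TEE = 2024.6364 × 1.55 = 3138.1864 kcal/day.
Fat energy = 35% × 3138.1864 = 1098.3652 kcal.
Fat = 1098.3652 ÷ 9 kcal/g = 122.0406 g.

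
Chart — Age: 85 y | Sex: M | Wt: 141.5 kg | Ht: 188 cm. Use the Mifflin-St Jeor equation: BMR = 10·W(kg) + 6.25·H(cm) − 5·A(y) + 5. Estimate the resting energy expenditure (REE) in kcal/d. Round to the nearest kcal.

Mifflin-St Jeor (male): BMR = 10(141.5) + 6.25(188) − 5(85) + 5 = 1415 + 1175 − 425 + 5 = 2170 kcal/day.

2170 kcal/d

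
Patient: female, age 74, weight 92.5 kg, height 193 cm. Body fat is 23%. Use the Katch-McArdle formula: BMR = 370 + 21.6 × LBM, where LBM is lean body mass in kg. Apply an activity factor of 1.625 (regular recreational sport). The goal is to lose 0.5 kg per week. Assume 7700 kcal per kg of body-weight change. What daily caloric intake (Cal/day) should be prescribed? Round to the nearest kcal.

LBM = 92.5 × (1 − 0.23) = 71.225 kg. Katch-McArdle: BMR = 370 + 21.6 × 71.225 = 1908.46 kcal/day.
TEE = 1908.46 × 1.625 = 3101.2475 kcal/day.
Required daily deficit = 0.5 × 7700 ÷ 7 = 550 kcal/day.
Target intake = 3101.2475 − 550 = 2551.2475 kcal/day.

2551 Cal/day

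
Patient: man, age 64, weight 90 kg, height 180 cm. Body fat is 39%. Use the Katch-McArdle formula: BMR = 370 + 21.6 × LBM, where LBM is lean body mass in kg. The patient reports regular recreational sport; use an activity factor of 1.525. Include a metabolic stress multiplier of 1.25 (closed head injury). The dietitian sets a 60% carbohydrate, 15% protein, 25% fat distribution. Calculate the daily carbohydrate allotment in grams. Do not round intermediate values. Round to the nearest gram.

LBM = 90 × (1 − 0.39) = 54.9 kg. Katch-McArdle: BMR = 370 + 21.6 × 54.9 = 1555.84 kcal/day.
TEE = 1555.84 × 1.525 = 2372.656 kcal/day.
With stress factor 1.25: 2372.656 × 1.25 = 2965.82 kcal/day.
Carbohydrate energy = 60% × 2965.82 = 1779.492 kcal.
Carbohydrate = 1779.492 ÷ 4 kcal/g = 444.873 g.

445 g/day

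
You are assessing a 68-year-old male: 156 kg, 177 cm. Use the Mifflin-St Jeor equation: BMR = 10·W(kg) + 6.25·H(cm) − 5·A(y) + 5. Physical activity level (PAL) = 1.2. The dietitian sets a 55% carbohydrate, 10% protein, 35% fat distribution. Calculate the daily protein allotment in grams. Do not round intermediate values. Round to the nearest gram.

70 g/day

Mifflin-St Jeor (male): BMR = 10(156) + 6.25(177) − 5(68) + 5 = 1560 + 1106.25 − 340 + 5 = 2331.25 kcal/day.
TEE = 2331.25 × 1.2 = 2797.5 kcal/day.
Protein energy = 10% × 2797.5 = 279.75 kcal.
Protein = 279.75 ÷ 4 kcal/g = 69.9375 g.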